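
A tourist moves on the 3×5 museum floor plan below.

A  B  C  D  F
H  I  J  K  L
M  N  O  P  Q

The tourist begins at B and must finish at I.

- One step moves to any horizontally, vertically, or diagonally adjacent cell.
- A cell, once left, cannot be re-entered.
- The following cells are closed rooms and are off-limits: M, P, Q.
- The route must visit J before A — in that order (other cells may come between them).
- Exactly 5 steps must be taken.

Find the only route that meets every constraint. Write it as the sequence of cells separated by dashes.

The waypoints must appear in the order J, A, with no cell reused.
Route from B: down-right 1 to J, down-left 1 to N, up-left 1 to H, up 1 to A, down-right 1 to I — 5 moves in all.
Check: order respected (J at step 1, A at step 4); 5 moves as required.

B - J - N - H - A - I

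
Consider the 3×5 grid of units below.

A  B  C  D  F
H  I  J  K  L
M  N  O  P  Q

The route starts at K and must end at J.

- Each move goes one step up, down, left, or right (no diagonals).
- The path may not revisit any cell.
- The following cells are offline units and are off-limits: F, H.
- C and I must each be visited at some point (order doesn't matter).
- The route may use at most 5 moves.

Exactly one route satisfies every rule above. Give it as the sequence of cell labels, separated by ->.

The 5-move cap with required stops at C, I leaves no slack for detours.
Route from K: up to D, 2× left (reaching B), down to I, right to J — 5 moves in all.
Check: all required cells visited; 5 ≤ 5 moves.

K -> D -> C -> B -> I -> J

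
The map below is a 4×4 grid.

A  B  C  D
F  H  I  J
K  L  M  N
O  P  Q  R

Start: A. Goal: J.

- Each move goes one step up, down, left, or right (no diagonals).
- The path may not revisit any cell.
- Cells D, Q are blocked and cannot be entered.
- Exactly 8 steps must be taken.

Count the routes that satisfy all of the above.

Need simple routes of exactly 8 moves from A to J (Manhattan distance 4, so 2 moves are spent on a detour and 2 undoing it).
Branch systematically from the start, pruning whenever the remaining move budget drops below the Manhattan distance to J or differs from it in parity. Grouping the completions by first move — via F: 6; via B: 3 — and summing: 6 + 3 = 9.
That gives 9 routes.

9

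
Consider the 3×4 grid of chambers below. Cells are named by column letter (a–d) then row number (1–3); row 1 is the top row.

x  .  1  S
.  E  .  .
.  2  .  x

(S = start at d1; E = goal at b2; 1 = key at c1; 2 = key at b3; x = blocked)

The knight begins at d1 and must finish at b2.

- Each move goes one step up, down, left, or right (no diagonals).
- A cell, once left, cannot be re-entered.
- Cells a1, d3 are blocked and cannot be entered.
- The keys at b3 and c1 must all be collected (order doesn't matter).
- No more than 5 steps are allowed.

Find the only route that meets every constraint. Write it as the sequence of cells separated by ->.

The 5-move cap with required stops at b3, c1 leaves no slack for detours.
Route from d1: left 1 to c1, down 2 to c3, left 1 to b3, up 1 to b2 — 5 moves in all.
Check: all required cells visited; 5 ≤ 5 moves.

d1 -> c1 -> c2 -> c3 -> b3 -> b2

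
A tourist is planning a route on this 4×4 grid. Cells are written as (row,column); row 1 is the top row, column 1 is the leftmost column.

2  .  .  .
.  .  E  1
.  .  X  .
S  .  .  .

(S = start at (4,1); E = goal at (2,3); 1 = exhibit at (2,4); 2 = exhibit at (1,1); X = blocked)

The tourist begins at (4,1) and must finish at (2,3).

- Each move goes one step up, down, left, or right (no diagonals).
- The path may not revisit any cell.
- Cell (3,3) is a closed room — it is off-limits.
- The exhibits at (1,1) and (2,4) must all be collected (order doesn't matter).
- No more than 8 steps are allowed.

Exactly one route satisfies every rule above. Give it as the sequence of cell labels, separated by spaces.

Any route must reach (1,1) and (2,4) and still end at (2,3) within 8 moves, so the order of the required stops is forced.
Route from (4,1): 3× up (reaching (1,1)), 3× right (reaching (1,4)), down to (2,4), left to (2,3) — 8 moves in all.
Check: all required cells visited; 8 ≤ 8 moves.

(4,1) (3,1) (2,1) (1,1) (1,2) (1,3) (1,4) (2,4) (2,3)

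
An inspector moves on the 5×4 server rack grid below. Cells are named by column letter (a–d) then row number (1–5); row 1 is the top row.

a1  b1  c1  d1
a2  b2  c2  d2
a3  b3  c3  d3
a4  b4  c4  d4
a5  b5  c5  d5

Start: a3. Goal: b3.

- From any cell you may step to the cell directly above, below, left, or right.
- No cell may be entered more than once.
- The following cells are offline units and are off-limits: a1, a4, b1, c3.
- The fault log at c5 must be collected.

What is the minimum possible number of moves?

Any route passes through c5 somewhere between a3 and b3. Summing Manhattan distances along the two legs (a3 → c5 → b3) gives a lower bound of 4 + 3 = 7 moves.
The shortest route satisfying every rule uses 11 moves: a3 → a2 → b2 → c2 → d2 → d3 → d4 → d5 → c5 → c4 → b4 → b3.
The no-revisit rule (legs can't share cells) pushes the minimum above the 7-move bound; an exhaustive check rules out every length from 7 to 10 (on a 4-connected grid the length of any start-to-goal walk has the same parity as the Manhattan bound, so only lengths 7, 9, 11, … need checking), leaving 11 as the minimum.

11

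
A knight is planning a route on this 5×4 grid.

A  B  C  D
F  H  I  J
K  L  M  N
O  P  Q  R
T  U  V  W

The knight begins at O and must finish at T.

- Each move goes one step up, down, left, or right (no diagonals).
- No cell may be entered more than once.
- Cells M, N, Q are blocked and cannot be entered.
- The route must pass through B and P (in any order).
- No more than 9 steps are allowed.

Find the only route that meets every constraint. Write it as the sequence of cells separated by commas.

O, K, F, A, B, H, L, P, U, T

The budget equals the shortest possible length, so every move has to be on a shortest route through the required cells.
Route from O: 3× up (reaching A), right to B, 4× down (reaching U), left to T — 9 moves in all.
Check: all required cells visited; 9 ≤ 9 moves.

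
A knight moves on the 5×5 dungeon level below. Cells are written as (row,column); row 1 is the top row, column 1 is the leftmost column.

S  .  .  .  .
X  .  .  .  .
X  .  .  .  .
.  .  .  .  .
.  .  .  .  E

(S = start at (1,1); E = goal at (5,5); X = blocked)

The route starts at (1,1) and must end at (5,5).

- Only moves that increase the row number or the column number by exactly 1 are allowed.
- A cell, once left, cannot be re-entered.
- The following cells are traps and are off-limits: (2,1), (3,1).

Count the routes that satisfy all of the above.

A right/down-only route from (1,1) to (5,5) makes exactly 4 down-moves and 4 right-moves in some order.
With no other constraints that would be C(8,4) = 70 routes.
Subtract routes through each blocked cell (inclusion–exclusion for overlaps): − through (2,1): 35 − through (3,1): 15 + through (2,1)&(3,1): 15 → 35.
That gives 35 routes.

35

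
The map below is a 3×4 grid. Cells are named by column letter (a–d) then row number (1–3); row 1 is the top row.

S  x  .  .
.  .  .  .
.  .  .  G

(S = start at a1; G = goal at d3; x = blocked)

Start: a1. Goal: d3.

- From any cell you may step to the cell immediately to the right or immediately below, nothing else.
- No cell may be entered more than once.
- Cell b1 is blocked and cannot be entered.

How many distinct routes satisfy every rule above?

4

A right/down-only route from a1 to d3 makes exactly 2 down-moves and 3 right-moves in some order.
With no other constraints that would be C(5,2) = 10 routes.
Subtract routes through each blocked cell (inclusion–exclusion for overlaps): − through b1: 6 → 4.
That gives 4 routes.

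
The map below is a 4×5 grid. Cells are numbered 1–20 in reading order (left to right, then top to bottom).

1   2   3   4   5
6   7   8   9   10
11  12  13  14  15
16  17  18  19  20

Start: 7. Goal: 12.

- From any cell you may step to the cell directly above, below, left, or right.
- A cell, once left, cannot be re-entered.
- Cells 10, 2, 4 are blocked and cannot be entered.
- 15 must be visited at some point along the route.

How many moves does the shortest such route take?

Any route passes through 15 somewhere between 7 and 12. Summing Manhattan distances along the two legs (7 → 15 → 12) gives a lower bound of 4 + 3 = 7 moves.
The shortest route satisfying every rule uses 9 moves: 7 → 8 → 13 → 14 → 15 → 20 → 19 → 18 → 17 → 12.
The no-revisit rule (legs can't share cells) pushes the minimum above the 7-move bound; an exhaustive check rules out every length from 7 to 8, leaving 9 as the minimum.

9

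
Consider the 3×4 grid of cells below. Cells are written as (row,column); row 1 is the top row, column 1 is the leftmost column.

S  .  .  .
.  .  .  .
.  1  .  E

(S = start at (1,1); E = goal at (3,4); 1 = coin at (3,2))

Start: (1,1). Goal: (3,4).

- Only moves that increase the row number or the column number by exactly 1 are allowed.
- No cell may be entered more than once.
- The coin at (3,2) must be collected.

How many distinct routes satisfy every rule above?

3

A right/down-only route from (1,1) to (3,4) makes exactly 2 down-moves and 3 right-moves in some order.
With no other constraints that would be C(5,2) = 10 routes.
Split at (3,2) and multiply the segment counts: (1,1)→(3,2): 3; (3,2)→(3,4): 1; product = 3.
That gives 3 routes.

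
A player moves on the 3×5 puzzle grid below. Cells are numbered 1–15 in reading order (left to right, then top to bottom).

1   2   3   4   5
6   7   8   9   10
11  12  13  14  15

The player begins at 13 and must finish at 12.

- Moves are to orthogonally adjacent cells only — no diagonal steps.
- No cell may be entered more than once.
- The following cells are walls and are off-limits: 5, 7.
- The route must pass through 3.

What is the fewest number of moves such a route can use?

Any route passes through 3 somewhere between 13 and 12. Summing Manhattan distances along the two legs (13 → 3 → 12) gives a lower bound of 2 + 3 = 5 moves.
The shortest route satisfying every rule uses 7 moves: 13 → 8 → 3 → 2 → 1 → 6 → 11 → 12.
The no-revisit rule (legs can't share cells) pushes the minimum above the 5-move bound; an exhaustive check rules out every length from 5 to 6, leaving 7 as the minimum.

7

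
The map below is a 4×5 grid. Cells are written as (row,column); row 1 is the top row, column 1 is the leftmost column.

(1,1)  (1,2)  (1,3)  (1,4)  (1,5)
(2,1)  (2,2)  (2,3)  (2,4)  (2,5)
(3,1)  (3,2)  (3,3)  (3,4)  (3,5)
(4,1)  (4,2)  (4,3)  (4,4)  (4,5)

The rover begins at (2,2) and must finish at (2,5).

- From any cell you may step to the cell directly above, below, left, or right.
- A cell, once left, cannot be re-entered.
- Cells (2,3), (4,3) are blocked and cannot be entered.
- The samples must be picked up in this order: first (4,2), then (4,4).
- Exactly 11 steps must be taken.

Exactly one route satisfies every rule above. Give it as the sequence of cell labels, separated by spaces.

The waypoints must appear in the order (4,2), (4,4), with no cell reused.
Route from (2,2): left to (2,1), 2× down (reaching (4,1)), right to (4,2), up to (3,2), 2× right (reaching (3,4)), down to (4,4), right to (4,5), 2× up (reaching (2,5)) — 11 moves in all.
Check: order respected ((4,2) at step 4, (4,4) at step 8); 11 moves as required.

(2,2) (2,1) (3,1) (4,1) (4,2) (3,2) (3,3) (3,4) (4,4) (4,5) (3,5) (2,5)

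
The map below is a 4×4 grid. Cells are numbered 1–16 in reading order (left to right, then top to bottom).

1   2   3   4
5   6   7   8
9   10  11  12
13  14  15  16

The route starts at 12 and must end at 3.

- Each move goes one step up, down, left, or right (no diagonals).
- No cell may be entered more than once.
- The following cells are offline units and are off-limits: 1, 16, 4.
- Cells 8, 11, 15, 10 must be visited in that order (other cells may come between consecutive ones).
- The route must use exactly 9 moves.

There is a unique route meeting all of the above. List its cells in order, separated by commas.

The waypoints must appear in the order 8, 11, 15, 10, with no cell reused.
Route from 12: up 1 to 8, left 1 to 7, down 2 to 15, left 1 to 14, up 3 to 2, right 1 to 3 — 9 moves in all.
Check: order respected (8 at step 1, 11 at step 3, 15 at step 4, 10 at step 6); 9 moves as required.

12, 8, 7, 11, 15, 14, 10, 6, 2, 3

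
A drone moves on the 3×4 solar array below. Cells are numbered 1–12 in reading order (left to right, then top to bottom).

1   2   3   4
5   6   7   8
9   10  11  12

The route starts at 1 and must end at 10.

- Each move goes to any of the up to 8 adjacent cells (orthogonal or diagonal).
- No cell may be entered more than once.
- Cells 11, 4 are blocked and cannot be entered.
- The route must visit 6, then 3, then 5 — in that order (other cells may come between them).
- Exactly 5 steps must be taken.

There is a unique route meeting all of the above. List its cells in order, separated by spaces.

1 6 3 2 5 10

The waypoints must appear in the order 6, 3, 5, with no cell reused.
Route from 1: down-right to 6, up-right to 3, left to 2, down-left to 5, down-right to 10 — 5 moves in all.
Check: order respected (6 at step 1, 3 at step 2, 5 at step 4); 5 moves as required.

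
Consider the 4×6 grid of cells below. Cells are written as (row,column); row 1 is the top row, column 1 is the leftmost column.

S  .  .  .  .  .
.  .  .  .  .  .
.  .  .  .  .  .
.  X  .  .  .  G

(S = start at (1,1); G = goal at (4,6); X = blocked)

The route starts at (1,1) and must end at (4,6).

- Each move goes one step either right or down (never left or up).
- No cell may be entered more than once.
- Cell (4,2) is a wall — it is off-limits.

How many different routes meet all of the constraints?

52

A right/down-only route from (1,1) to (4,6) makes exactly 3 down-moves and 5 right-moves in some order.
With no other constraints that would be C(8,3) = 56 routes.
Subtract routes through each blocked cell (inclusion–exclusion for overlaps): − through (4,2): 4 → 52.
That gives 52 routes.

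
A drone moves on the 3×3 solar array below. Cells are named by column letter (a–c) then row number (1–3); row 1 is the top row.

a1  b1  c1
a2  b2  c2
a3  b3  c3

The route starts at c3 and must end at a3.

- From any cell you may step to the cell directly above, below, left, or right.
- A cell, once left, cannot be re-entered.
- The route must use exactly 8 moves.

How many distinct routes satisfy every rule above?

Need simple routes of exactly 8 moves from c3 to a3 (Manhattan distance 2, so 3 moves are spent on a detour and 3 undoing it).
Enumerating: c3 c2 c1 b1 a1 a2 b2 b3 a3 | c3 b3 b2 c2 c1 b1 a1 a2 a3.
That gives 2 routes.

2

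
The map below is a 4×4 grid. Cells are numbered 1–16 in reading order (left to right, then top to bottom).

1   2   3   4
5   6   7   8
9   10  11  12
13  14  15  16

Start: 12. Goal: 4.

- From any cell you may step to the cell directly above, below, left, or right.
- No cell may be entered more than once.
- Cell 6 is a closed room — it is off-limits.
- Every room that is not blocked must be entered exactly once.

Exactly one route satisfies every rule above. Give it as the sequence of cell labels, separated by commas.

Need to visit all 15 open cells exactly once, starting at 12 and ending at 4.
Cell 1 has only two open neighbours (5 and 2), so the path must pass straight through it: one of those is the cell it's entered from and the other is where it exits.
Route from 12: down to 16, left to 15, up to 11, left to 10, down to 14, left to 13, 3× up (reaching 1), 2× right (reaching 3), down to 7, right to 8, up to 4 — 14 moves in all.
Check: all 15 open cells covered.

12, 16, 15, 11, 10, 14, 13, 9, 5, 1, 2, 3, 7, 8, 4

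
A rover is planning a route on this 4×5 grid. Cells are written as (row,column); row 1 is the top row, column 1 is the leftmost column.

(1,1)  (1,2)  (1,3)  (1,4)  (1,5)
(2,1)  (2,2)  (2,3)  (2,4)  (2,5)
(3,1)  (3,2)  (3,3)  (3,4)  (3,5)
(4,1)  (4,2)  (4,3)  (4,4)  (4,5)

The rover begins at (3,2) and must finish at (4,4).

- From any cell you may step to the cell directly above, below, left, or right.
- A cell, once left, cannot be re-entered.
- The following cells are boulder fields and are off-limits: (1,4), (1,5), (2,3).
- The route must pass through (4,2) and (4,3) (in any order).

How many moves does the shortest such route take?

Any route passes through (4,2) and (4,3) in some order between (3,2) and (4,4). Summing Manhattan distances along each leg and taking the cheapest ordering ((3,2) → (4,2) → (4,3) → (4,4)) gives a lower bound of 1 + 1 + 1 = 3 moves.
A route of 3 moves achieves this: (3,2) → (4,2) → (4,3) → (4,4).
Since 3 matches the lower bound, it is optimal.

3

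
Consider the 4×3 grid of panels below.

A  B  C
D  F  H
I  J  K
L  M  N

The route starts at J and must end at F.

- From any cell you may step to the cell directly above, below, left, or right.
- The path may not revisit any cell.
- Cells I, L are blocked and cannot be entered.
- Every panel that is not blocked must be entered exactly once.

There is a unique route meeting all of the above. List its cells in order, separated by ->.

J -> M -> N -> K -> H -> C -> B -> A -> D -> F

Need to visit all 10 open cells exactly once, starting at J and ending at F.
Cell D has only two open neighbours (A and F), so the path must pass straight through it: one of those is the cell it's entered from and the other is where it exits.
Route from J: down to M, right to N, 3× up (reaching C), 2× left (reaching A), down to D, right to F — 9 moves in all.
Check: all 10 open cells covered.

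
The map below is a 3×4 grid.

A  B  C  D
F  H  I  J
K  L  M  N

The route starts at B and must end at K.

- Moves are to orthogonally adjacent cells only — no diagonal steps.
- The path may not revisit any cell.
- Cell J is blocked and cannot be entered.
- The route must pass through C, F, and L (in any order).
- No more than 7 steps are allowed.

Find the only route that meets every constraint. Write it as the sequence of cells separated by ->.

B -> C -> I -> M -> L -> H -> F -> K

The budget equals the shortest possible length, so every move has to be on a shortest route through the required cells.
Route from B: right 1 to C, down 2 to M, left 1 to L, up 1 to H, left 1 to F, down 1 to K — 7 moves in all.
Check: all required cells visited; 7 ≤ 7 moves.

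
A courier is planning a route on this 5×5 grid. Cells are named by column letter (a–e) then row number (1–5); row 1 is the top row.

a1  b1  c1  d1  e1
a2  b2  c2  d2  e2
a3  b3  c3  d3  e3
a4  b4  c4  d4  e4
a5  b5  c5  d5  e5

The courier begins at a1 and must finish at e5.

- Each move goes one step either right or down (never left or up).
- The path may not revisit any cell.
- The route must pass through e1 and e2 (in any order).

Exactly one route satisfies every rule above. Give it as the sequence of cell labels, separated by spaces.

a1 b1 c1 d1 e1 e2 e3 e4 e5

Moves only go right or down, so the column and row indices never decrease.
Route from a1: right 4 to e1, down 4 to e5 — 8 moves in all.
Check: all required cells visited.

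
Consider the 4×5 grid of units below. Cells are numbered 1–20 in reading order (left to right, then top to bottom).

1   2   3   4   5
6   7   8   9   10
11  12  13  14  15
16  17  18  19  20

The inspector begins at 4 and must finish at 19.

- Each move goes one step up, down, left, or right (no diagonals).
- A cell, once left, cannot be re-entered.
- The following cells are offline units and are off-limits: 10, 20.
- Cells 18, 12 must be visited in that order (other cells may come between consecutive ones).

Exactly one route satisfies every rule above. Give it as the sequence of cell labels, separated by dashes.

The waypoints must appear in the order 18, 12, with no cell reused.
Route from 4: 3× left (reaching 1), 3× down (reaching 16), 2× right (reaching 18), up to 13, left to 12, up to 7, 2× right (reaching 9), 2× down (reaching 19) — 15 moves in all.
Check: order respected (18 at step 8, 12 at step 10).

4 - 3 - 2 - 1 - 6 - 11 - 16 - 17 - 18 - 13 - 12 - 7 - 8 - 9 - 14 - 19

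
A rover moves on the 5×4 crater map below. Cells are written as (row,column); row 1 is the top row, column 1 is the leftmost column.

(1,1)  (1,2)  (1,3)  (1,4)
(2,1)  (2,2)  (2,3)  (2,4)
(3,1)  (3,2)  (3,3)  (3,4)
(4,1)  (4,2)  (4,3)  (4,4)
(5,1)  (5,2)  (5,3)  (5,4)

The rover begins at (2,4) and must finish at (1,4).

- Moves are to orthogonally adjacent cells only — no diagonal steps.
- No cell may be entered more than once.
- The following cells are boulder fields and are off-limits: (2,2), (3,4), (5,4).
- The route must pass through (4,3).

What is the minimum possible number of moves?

Any route passes through (4,3) somewhere between (2,4) and (1,4). Summing Manhattan distances along the two legs ((2,4) → (4,3) → (1,4)) gives a lower bound of 3 + 4 = 7 moves.
The shortest route satisfying every rule uses 11 moves: (2,4) → (2,3) → (3,3) → (4,3) → (4,2) → (3,2) → (3,1) → (2,1) → (1,1) → (1,2) → (1,3) → (1,4).
The bound of 7 isn't tight here; checking systematically, no route of length 7 through 10 satisfies every constraint (on a 4-connected grid the length of any start-to-goal walk has the same parity as the Manhattan bound, so only lengths 7, 9, 11, … need checking), so 11 is the minimum.

11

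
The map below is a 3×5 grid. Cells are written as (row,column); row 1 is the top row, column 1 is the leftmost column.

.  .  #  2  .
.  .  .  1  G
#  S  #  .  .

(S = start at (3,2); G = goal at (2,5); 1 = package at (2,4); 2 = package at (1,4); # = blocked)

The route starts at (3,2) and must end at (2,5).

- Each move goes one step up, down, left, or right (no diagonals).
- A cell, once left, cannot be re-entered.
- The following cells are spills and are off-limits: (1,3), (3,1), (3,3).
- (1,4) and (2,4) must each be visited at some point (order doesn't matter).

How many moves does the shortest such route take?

Any route passes through (1,4) and (2,4) in some order between (3,2) and (2,5). Summing Manhattan distances along each leg and taking the cheapest ordering ((3,2) → (2,4) → (1,4) → (2,5)) gives a lower bound of 3 + 1 + 2 = 6 moves.
A route of 6 moves achieves this: (3,2) → (2,2) → (2,3) → (2,4) → (1,4) → (1,5) → (2,5).
Since 6 matches the lower bound, it is optimal.

6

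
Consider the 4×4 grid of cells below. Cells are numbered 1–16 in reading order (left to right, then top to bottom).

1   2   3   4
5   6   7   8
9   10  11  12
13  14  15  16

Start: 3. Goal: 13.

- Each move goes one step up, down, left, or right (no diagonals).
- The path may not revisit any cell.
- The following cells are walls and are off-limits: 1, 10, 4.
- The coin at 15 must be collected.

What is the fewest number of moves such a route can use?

5

Any route passes through 15 somewhere between 3 and 13. Summing Manhattan distances along the two legs (3 → 15 → 13) gives a lower bound of 3 + 2 = 5 moves.
A route of 5 moves achieves this: 3 → 7 → 11 → 15 → 14 → 13.
Since 5 matches the lower bound, it is optimal.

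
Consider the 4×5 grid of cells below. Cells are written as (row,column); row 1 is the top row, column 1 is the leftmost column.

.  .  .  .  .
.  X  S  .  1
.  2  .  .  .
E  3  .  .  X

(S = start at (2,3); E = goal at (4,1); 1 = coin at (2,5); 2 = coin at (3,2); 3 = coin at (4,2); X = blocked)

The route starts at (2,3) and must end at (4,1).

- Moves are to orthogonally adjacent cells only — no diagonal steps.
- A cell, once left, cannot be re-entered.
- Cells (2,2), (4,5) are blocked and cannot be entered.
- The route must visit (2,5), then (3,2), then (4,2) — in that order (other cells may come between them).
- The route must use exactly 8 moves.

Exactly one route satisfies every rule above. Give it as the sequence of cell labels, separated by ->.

(2,3) -> (2,4) -> (2,5) -> (3,5) -> (3,4) -> (3,3) -> (3,2) -> (4,2) -> (4,1)

The waypoints must appear in the order (2,5), (3,2), (4,2), with no cell reused.
Route from (2,3): 2× right (reaching (2,5)), down to (3,5), 3× left (reaching (3,2)), down to (4,2), left to (4,1) — 8 moves in all.
Check: order respected (1 at step 2, 2 at step 6, 3 at step 7); 8 moves as required.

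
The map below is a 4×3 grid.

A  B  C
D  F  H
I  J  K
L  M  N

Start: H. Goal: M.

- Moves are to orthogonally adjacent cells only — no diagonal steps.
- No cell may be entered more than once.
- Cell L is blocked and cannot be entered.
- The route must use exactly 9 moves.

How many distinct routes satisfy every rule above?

4

Need simple routes of exactly 9 moves from H to M (Manhattan distance 3, so 3 moves are spent on a detour and 3 undoing it).
Enumerating: H C B F D I J K N M | H C B A D I J K N M | H C B A D F J K N M | H F B A D I J K N M.
That gives 4 routes.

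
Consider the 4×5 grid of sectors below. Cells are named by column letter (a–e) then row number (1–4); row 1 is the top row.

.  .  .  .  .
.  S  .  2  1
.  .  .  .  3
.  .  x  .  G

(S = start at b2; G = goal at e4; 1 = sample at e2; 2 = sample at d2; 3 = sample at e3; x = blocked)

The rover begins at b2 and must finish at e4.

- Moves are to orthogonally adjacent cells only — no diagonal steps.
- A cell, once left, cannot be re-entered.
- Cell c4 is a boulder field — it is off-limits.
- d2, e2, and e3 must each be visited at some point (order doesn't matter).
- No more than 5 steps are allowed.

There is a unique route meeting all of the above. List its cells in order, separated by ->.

b2 -> c2 -> d2 -> e2 -> e3 -> e4

The 5-move cap with required stops at d2, e2, e3 leaves no slack for detours.
Route from b2: right 3 to e2, down 2 to e4 — 5 moves in all.
Check: all required cells visited; 5 ≤ 5 moves.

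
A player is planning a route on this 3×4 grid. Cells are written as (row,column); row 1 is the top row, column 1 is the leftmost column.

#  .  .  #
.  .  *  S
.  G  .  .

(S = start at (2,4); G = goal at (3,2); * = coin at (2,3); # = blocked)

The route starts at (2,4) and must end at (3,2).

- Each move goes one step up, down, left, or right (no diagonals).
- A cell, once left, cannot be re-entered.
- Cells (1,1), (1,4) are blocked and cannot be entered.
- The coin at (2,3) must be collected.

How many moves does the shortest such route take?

Any route passes through (2,3) somewhere between (2,4) and (3,2). Summing Manhattan distances along the two legs ((2,4) → (2,3) → (3,2)) gives a lower bound of 1 + 2 = 3 moves.
A route of 3 moves achieves this: (2,4) → (2,3) → (3,3) → (3,2).
Since 3 matches the lower bound, it is optimal.

3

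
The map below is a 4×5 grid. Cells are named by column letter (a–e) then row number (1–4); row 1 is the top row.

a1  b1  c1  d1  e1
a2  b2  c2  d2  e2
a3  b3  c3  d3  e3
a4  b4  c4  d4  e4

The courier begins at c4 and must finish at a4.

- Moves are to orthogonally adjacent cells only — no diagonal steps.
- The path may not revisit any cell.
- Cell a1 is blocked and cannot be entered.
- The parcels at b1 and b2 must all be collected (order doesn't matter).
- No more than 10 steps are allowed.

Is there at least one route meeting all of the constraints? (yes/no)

One route that works: c4 → c3 → c2 → c1 → b1 → b2 → b3 → b4 → a4.

yes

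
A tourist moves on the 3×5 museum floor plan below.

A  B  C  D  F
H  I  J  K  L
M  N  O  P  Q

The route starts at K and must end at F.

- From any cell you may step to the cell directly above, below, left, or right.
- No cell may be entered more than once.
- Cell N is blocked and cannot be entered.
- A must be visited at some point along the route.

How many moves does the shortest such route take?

Any route passes through A somewhere between K and F. Summing Manhattan distances along the two legs (K → A → F) gives a lower bound of 4 + 4 = 8 moves.
A route of 8 moves achieves this: K → J → I → H → A → B → C → D → F.
Since 8 matches the lower bound, it is optimal.

8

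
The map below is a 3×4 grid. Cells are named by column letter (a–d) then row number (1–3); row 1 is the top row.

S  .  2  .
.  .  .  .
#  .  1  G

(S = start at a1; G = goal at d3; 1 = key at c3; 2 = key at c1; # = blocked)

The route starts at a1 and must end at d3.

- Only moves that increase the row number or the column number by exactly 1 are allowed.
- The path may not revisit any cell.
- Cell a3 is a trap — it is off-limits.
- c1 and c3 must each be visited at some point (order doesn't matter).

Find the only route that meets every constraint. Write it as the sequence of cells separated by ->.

a1 -> b1 -> c1 -> c2 -> c3 -> d3

Moves only go right or down, so the column and row indices never decrease.
Route from a1: right 2 to c1, down 2 to c3, right 1 to d3 — 5 moves in all.
Check: all required cells visited.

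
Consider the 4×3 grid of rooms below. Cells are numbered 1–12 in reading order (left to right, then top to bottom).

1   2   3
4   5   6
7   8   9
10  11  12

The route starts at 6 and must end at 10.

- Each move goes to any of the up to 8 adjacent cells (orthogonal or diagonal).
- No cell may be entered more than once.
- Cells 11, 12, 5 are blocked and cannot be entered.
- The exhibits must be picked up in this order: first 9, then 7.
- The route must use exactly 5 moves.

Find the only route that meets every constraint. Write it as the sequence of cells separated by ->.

6 -> 9 -> 8 -> 4 -> 7 -> 10

The waypoints must appear in the order 9, 7, with no cell reused.
Route from 6: down 1 to 9, left 1 to 8, up-left 1 to 4, down 2 to 10 — 5 moves in all.
Check: order respected (9 at step 1, 7 at step 4); 5 moves as required.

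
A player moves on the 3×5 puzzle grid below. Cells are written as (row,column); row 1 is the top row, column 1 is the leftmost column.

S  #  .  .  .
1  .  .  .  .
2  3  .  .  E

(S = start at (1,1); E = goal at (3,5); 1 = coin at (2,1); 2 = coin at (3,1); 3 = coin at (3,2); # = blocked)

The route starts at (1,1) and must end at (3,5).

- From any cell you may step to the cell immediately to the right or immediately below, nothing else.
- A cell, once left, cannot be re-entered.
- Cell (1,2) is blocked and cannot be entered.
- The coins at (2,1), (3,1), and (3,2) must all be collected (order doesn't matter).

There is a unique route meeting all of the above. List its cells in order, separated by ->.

(1,1) -> (2,1) -> (3,1) -> (3,2) -> (3,3) -> (3,4) -> (3,5)

Moves only go right or down, so the column and row indices never decrease.
Route from (1,1): 2× down (reaching (3,1)), 4× right (reaching (3,5)) — 6 moves in all.
Check: all required cells visited.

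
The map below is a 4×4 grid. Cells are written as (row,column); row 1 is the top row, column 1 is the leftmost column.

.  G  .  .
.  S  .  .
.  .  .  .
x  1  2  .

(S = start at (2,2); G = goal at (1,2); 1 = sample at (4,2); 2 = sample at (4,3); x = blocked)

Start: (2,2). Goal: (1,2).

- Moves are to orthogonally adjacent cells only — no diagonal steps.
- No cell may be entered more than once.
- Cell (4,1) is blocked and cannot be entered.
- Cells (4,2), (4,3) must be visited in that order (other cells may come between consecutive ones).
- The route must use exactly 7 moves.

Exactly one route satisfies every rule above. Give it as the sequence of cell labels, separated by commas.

(2,2), (3,2), (4,2), (4,3), (3,3), (2,3), (1,3), (1,2)

The waypoints must appear in the order (4,2), (4,3), with no cell reused.
Route from (2,2): 2× down (reaching (4,2)), right to (4,3), 3× up (reaching (1,3)), left to (1,2) — 7 moves in all.
Check: order respected (1 at step 2, 2 at step 3); 7 moves as required.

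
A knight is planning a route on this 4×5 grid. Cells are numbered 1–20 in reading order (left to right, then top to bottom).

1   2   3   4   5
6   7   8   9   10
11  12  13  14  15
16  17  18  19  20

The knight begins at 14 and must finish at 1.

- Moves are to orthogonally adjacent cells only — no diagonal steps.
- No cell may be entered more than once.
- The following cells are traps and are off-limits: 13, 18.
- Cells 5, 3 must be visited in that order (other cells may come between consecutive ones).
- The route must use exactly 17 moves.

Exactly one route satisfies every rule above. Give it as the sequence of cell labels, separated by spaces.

The waypoints must appear in the order 5, 3, with no cell reused.
Route from 14: down to 19, right to 20, 3× up (reaching 5), left to 4, down to 9, left to 8, up to 3, left to 2, 3× down (reaching 17), left to 16, 3× up (reaching 1) — 17 moves in all.
Check: order respected (5 at step 5, 3 at step 9); 17 moves as required.

14 19 20 15 10 5 4 9 8 3 2 7 12 17 16 11 6 1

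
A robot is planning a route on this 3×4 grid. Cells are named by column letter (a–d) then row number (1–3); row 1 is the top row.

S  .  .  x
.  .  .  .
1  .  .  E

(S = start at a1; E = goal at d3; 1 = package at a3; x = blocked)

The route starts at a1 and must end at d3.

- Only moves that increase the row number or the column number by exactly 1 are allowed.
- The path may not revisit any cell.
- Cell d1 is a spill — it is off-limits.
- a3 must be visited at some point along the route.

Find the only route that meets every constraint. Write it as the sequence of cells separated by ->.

Moves only go right or down, so the column and row indices never decrease.
Route from a1: 2× down (reaching a3), 3× right (reaching d3) — 5 moves in all.
Check: all required cells visited.

a1 -> a2 -> a3 -> b3 -> c3 -> d3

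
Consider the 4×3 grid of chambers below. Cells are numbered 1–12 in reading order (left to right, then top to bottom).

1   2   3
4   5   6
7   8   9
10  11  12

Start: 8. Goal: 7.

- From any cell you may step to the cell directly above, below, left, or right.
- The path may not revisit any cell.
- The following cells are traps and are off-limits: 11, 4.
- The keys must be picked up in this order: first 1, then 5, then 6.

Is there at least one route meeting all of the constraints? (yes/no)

1 must be visited but has only one open neighbour (2), and it is neither the start nor the goal — the route would have to enter and leave through 2, re-entering it.

no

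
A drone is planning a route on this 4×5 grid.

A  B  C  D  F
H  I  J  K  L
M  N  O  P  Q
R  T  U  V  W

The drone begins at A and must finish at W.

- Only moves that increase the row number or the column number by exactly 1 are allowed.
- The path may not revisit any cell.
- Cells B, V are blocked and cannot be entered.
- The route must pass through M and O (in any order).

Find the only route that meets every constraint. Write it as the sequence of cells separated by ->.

Moves only go right or down, so the column and row indices never decrease.
Route from A: 2× down (reaching M), 4× right (reaching Q), down to W — 7 moves in all.
Check: all required cells visited.

A -> H -> M -> N -> O -> P -> Q -> W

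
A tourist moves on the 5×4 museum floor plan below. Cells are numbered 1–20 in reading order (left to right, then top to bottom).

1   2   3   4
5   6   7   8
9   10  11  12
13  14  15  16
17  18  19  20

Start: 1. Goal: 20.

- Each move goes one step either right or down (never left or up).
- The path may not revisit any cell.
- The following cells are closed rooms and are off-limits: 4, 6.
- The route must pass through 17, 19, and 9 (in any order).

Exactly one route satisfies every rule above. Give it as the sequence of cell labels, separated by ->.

Moves only go right or down, so the column and row indices never decrease.
Route from 1: down 4 to 17, right 3 to 20 — 7 moves in all.
Check: all required cells visited.

1 -> 5 -> 9 -> 13 -> 17 -> 18 -> 19 -> 20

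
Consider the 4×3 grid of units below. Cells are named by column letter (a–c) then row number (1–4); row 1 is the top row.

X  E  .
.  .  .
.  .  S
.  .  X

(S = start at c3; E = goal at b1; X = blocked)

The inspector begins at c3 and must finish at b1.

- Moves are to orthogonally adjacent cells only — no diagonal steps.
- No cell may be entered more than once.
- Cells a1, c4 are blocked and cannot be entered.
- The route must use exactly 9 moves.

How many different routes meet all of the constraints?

Need simple routes of exactly 9 moves from c3 to b1 (Manhattan distance 3, so 3 moves are spent on a detour and 3 undoing it).
Enumerating: c3 b3 b4 a4 a3 a2 b2 c2 c1 b1.
That gives 1 route.

1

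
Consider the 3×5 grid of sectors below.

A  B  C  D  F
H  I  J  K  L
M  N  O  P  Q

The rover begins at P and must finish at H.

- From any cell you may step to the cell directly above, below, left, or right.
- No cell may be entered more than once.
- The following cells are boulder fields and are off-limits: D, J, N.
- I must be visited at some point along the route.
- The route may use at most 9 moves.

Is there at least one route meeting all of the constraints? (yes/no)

The blocked cells wall I off from P completely — no sequence of moves reaches it at all, so no route can satisfy the rules.

no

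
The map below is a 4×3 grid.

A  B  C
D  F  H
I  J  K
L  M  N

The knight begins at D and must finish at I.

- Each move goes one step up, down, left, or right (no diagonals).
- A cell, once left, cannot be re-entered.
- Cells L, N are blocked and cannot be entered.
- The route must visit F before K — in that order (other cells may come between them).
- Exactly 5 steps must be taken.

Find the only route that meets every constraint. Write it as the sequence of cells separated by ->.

The waypoints must appear in the order F, K, with no cell reused.
Route from D: right 2 to H, down 1 to K, left 2 to I — 5 moves in all.
Check: order respected (F at step 1, K at step 3); 5 moves as required.

D -> F -> H -> K -> J -> I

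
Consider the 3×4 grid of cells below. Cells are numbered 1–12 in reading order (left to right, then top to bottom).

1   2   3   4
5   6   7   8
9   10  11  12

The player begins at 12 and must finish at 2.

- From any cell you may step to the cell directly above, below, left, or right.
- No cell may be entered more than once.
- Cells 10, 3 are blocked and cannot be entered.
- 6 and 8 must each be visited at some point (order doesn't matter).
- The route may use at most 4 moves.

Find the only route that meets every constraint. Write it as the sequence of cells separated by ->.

Any route must reach 6 and 8 and still end at 2 within 4 moves, so the order of the required stops is forced.
Route from 12: up 1 to 8, left 2 to 6, up 1 to 2 — 4 moves in all.
Check: all required cells visited; 4 ≤ 4 moves.

12 -> 8 -> 7 -> 6 -> 2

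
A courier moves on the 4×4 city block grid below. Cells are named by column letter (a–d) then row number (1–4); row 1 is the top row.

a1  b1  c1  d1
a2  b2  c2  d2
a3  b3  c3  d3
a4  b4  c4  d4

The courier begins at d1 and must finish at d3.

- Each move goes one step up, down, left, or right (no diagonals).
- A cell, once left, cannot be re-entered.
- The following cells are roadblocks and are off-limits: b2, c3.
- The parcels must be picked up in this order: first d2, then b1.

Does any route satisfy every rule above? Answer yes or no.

yes

One route that works: d1 → d2 → c2 → c1 → b1 → a1 → a2 → a3 → a4 → b4 → c4 → d4 → d3.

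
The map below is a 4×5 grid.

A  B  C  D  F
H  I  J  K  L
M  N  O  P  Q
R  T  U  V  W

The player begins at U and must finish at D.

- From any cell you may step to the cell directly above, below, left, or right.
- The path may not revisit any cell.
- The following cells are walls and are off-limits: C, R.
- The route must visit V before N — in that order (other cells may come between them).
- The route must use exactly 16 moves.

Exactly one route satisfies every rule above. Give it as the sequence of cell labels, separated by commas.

U, V, W, Q, P, O, N, M, H, A, B, I, J, K, L, F, D

The waypoints must appear in the order V, N, with no cell reused.
Route from U: right 2 to W, up 1 to Q, left 4 to M, up 2 to A, right 1 to B, down 1 to I, right 3 to L, up 1 to F, left 1 to D — 16 moves in all.
Check: order respected (V at step 1, N at step 6); 16 moves as required.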